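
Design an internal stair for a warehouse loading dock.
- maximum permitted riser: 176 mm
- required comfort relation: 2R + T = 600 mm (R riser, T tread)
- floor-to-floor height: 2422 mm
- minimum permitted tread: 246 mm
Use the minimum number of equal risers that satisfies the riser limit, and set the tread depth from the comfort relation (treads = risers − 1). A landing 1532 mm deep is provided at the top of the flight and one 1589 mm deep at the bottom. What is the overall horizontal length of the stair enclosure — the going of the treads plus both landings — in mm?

⌈2422/176⌉ = 14 risers.
Each riser is 2422/14 = 173 mm (≤ 176 mm).
T = 600 − 2·173 = 254 mm, which satisfies the 246 mm minimum.
Treads = 14 − 1 = 13; going = 13 × 254 = 3302 mm.
Enclosure = 3302 + 1532 + 1589 = 6423 mm.

6423 mm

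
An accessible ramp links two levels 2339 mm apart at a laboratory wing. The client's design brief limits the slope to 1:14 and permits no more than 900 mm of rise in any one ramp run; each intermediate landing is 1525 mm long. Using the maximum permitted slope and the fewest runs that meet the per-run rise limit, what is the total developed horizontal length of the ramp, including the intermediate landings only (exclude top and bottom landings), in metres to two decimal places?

At most 900 each: 2339/900 = 2.60, giving 3 ramp runs. That means 2 intermediate landings.
Horizontal run for 2339 mm of rise at 1:14 is 2339 × 14 = 32746 mm.
Intermediate landings: 2 × 1525 = 3050 mm.
Total developed length = 32746 + 3050 = 35796 mm.
= 35.80 m.

35.80 m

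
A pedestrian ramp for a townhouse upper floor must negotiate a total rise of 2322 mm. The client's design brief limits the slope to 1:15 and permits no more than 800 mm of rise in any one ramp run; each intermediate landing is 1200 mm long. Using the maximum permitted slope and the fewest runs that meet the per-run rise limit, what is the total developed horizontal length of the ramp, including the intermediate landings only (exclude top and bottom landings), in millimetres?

37230 mm

2322 / 800 = 2.902 → round up to 3 ramp runs. That means 2 intermediate landings.
Ramp run (horizontal) at 1:15: 2322 × 15 = 34830 mm.
2 intermediate landings contribute 2 × 1200 = 2400 mm.
Developed length = 34830 + 2400 = 37230 mm.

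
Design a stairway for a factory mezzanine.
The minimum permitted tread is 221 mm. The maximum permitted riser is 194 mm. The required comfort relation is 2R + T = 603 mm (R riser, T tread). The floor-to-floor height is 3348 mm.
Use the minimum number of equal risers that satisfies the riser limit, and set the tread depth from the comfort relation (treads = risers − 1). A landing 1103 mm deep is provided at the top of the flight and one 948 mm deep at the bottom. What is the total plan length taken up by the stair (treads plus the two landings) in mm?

5978 mm

⌈3348/194⌉ = 18 risers.
Each riser is 3348/18 = 186 mm (≤ 194 mm).
From 2R + T = 603: T = 603 − 372 = 231 mm.
Going = (18 − 1) × 231 = 3927 mm.
Add landings: 3927 + 1103 + 948 = 5978 mm.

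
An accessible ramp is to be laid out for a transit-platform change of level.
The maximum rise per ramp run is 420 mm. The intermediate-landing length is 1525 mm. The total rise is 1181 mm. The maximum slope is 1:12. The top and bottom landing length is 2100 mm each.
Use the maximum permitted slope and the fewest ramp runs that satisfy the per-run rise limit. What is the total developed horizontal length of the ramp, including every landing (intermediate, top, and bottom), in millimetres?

21422 mm

⌈1181/420⌉ = 3 ramp runs. That means 2 intermediate landings.
Horizontal run for 1181 mm of rise at 1:12 is 1181 × 12 = 14172 mm.
2 intermediate landings contribute 2 × 1525 = 3050 mm.
Top and bottom landings: 2 × 2100 = 4200 mm.
Total = 14172 + 3050 + 4200 = 21422 mm.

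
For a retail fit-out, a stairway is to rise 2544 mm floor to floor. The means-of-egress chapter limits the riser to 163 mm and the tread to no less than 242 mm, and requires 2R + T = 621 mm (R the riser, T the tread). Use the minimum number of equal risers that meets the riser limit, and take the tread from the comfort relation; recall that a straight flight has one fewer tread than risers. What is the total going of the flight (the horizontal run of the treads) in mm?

2544 / 163 = 15.61, so 16 risers are needed.
R = 2544 ÷ 16 = 159 mm.
T = 621 − 2·159 = 303 mm, which satisfies the 242 mm minimum.
Treads = 16 − 1 = 15; going = 15 × 303 = 4545 mm.

4545 mm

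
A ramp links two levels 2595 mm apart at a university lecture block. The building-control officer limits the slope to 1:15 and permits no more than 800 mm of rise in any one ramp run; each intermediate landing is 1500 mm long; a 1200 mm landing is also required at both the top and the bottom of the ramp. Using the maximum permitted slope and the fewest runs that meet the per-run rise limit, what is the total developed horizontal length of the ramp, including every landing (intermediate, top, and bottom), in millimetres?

At most 800 each: 2595/800 = 3.24, giving 4 ramp runs. That means 3 intermediate landings.
Ramp run (horizontal) at 1:15: 2595 × 15 = 38925 mm.
3 intermediate landings contribute 3 × 1500 = 4500 mm.
Top and bottom landings: 2 × 1200 = 2400 mm.
Total = 38925 + 4500 + 2400 = 45825 mm.

45825 mm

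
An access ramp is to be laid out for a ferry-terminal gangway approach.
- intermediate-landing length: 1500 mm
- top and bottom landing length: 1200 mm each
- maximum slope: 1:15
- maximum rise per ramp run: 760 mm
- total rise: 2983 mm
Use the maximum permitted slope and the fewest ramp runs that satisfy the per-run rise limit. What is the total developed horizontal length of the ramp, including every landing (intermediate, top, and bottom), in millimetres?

2983 / 760 = 3.925 → round up to 4 ramp runs. That means 3 intermediate landings.
Horizontal run for 2983 mm of rise at 1:15 is 2983 × 15 = 44745 mm.
Intermediate landings: 3 × 1500 = 4500 mm.
Top and bottom landings: 2 × 1200 = 2400 mm.
Total = 44745 + 4500 + 2400 = 51645 mm.

51645 mm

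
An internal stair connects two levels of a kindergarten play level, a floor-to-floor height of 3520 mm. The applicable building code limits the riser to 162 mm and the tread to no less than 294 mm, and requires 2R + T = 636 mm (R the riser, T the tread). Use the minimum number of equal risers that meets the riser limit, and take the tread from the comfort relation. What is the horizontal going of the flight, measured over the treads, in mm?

6636 mm

⌈3520/162⌉ = 22 risers.
R = 3520 ÷ 22 = 160 mm.
T = 636 − 2·160 = 316 mm, which satisfies the 294 mm minimum.
Treads = 22 − 1 = 21; going = 21 × 316 = 6636 mm.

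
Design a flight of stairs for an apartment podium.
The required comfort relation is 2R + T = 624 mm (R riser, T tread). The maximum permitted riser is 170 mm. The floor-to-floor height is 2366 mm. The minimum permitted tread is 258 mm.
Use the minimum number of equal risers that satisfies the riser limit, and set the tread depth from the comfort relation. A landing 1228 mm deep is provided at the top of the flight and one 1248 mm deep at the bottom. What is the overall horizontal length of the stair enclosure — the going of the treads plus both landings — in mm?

⌈2366/170⌉ = 14 risers.
R = 2366 ÷ 14 = 169 mm.
Tread T = 624 − 2 × 169 = 286 mm (≥ 258 mm).
Treads = 14 − 1 = 13; going = 13 × 286 = 3718 mm.
Enclosure = 3718 + 1228 + 1248 = 6194 mm.

6194 mm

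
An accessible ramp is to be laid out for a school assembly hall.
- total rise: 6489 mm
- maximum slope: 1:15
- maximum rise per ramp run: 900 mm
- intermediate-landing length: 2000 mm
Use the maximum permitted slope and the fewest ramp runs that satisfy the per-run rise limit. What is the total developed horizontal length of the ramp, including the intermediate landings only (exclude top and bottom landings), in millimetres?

6489 / 900 = 7.21, so 8 ramp runs are needed. That means 7 intermediate landings.
Ramp run (horizontal) at 1:15: 6489 × 15 = 97335 mm.
7 intermediate landings contribute 7 × 2000 = 14000 mm.
Total developed length = 97335 + 14000 = 111335 mm.

111335 mm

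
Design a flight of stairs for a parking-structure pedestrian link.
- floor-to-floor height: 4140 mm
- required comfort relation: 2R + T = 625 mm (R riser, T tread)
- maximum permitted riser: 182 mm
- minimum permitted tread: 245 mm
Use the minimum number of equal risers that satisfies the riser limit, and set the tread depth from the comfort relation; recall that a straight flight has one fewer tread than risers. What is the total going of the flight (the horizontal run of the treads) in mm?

5830 mm

4140 / 182 = 22.75, so 23 risers are needed.
Each riser is 4140/23 = 180 mm (≤ 182 mm).
From 2R + T = 625: T = 625 − 360 = 265 mm.
Treads = 23 − 1 = 22; going = 22 × 265 = 5830 mm.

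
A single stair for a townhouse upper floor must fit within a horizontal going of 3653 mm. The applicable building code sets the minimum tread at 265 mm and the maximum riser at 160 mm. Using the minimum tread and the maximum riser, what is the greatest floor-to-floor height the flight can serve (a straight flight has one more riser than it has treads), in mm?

3653 / 265 = 13.78, so 13 treads fit.
Risers = treads + 1 = 14.
Maximum height = 14 × 160 = 2240 mm.

2240 mm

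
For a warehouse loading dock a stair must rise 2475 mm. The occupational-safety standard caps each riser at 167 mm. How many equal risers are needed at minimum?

15 risers

2475 / 167 = 14.820 → round up to 15 risers.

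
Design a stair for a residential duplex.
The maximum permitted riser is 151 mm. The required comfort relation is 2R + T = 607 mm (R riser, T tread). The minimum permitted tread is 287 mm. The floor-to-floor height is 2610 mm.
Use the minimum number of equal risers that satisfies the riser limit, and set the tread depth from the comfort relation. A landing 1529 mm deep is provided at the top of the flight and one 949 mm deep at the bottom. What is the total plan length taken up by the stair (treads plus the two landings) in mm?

7867 mm

⌈2610/151⌉ = 18 risers.
Each riser is 2610/18 = 145 mm (≤ 151 mm).
T = 607 − 2·145 = 317 mm, which satisfies the 287 mm minimum.
Going = (18 − 1) × 317 = 5389 mm.
Enclosure = 5389 + 1529 + 949 = 7867 mm.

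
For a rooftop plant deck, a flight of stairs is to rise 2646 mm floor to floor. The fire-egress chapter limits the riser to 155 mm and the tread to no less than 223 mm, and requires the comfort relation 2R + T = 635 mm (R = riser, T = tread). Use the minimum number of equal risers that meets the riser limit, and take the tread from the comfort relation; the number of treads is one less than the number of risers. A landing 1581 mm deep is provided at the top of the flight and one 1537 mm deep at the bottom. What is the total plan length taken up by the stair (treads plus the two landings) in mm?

8915 mm

2646 / 155 = 17.071 → round up to 18 risers.
R = 2646 ÷ 18 = 147 mm.
T = 635 − 2·147 = 341 mm, which satisfies the 223 mm minimum.
18 risers give 17 treads; going = 17 × 341 = 5797 mm.
Enclosure = 5797 + 1581 + 1537 = 8915 mm.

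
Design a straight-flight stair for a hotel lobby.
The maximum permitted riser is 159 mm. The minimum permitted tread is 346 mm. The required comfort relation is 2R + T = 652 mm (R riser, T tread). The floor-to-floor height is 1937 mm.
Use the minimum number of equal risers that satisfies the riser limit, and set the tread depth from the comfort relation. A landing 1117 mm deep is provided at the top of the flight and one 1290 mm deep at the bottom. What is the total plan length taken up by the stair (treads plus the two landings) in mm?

6655 mm

⌈1937/159⌉ = 13 risers.
Each riser is 1937/13 = 149 mm (≤ 159 mm).
T = 652 − 2·149 = 354 mm, which satisfies the 346 mm minimum.
Going = (13 − 1) × 354 = 4248 mm.
Add landings: 4248 + 1117 + 1290 = 6655 mm.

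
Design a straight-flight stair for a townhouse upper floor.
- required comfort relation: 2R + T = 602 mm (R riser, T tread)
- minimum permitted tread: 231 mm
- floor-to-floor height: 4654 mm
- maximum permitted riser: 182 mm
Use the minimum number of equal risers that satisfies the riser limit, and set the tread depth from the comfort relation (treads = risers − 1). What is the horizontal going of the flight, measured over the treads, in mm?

6100 mm

At most 182 each: 4654/182 = 25.57, giving 26 risers.
Each riser is 4654/26 = 179 mm (≤ 182 mm).
From 2R + T = 602: T = 602 − 358 = 244 mm.
Treads = 26 − 1 = 25; going = 25 × 244 = 6100 mm.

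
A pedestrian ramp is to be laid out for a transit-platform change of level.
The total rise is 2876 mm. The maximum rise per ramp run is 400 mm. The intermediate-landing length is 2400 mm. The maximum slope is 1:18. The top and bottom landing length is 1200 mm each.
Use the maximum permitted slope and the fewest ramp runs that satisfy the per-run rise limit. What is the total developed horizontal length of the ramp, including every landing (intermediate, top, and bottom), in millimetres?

2876 / 400 = 7.190 → round up to 8 ramp runs. That means 7 intermediate landings.
Horizontal run for 2876 mm of rise at 1:18 is 2876 × 18 = 51768 mm.
7 intermediate landings contribute 7 × 2400 = 16800 mm.
Top and bottom landings: 2 × 1200 = 2400 mm.
Total = 51768 + 16800 + 2400 = 70968 mm.

70968 mm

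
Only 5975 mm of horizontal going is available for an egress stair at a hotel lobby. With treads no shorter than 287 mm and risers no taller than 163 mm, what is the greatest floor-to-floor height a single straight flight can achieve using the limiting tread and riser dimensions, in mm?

3423 mm

Treads that fit: ⌊5975 / 287⌋ = 20.
Risers = treads + 1 = 21.
Maximum height = 21 × 163 = 3423 mm.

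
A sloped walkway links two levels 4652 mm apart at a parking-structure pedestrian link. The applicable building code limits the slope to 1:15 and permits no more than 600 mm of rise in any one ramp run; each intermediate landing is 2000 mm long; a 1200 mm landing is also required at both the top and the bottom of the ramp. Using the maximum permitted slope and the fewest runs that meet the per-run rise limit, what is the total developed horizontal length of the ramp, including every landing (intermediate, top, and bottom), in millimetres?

86180 mm

4652 / 600 = 7.753 → round up to 8 ramp runs. That means 7 intermediate landings.
Ramp run (horizontal) at 1:15: 4652 × 15 = 69780 mm.
7 intermediate landings contribute 7 × 2000 = 14000 mm.
Top and bottom landings: 2 × 1200 = 2400 mm.
Total = 69780 + 14000 + 2400 = 86180 mm.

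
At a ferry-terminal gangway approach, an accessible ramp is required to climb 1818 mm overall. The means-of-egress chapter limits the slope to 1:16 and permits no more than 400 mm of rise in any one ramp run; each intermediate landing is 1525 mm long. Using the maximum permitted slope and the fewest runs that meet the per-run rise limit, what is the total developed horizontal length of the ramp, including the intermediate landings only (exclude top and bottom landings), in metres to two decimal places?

35.19 m

⌈1818/400⌉ = 5 ramp runs. That means 4 intermediate landings.
Ramp run (horizontal) at 1:16: 1818 × 16 = 29088 mm.
Intermediate landings: 4 × 1525 = 6100 mm.
Developed length = 29088 + 6100 = 35188 mm.
= 35.19 m.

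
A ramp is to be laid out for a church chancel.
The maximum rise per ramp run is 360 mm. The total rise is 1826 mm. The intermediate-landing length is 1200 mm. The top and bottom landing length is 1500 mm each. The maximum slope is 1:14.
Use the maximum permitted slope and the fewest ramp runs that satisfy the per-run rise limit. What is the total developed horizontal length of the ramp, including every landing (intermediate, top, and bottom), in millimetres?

At most 360 each: 1826/360 = 5.07, giving 6 ramp runs. That means 5 intermediate landings.
Horizontal run for 1826 mm of rise at 1:14 is 1826 × 14 = 25564 mm.
Intermediate landings: 5 × 1200 = 6000 mm.
Top and bottom landings: 2 × 1500 = 3000 mm.
Total = 25564 + 6000 + 3000 = 34564 mm.

34564 mm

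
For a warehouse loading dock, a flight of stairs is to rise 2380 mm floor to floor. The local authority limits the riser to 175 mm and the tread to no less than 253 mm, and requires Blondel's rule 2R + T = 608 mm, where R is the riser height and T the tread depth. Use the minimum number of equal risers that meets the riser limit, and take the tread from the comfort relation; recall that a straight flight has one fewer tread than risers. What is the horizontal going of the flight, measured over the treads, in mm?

2380 / 175 = 13.600 → round up to 14 risers.
Each riser is 2380/14 = 170 mm (≤ 175 mm).
Tread T = 608 − 2 × 170 = 268 mm (≥ 253 mm).
14 risers give 13 treads; going = 13 × 268 = 3484 mm.

3484 mm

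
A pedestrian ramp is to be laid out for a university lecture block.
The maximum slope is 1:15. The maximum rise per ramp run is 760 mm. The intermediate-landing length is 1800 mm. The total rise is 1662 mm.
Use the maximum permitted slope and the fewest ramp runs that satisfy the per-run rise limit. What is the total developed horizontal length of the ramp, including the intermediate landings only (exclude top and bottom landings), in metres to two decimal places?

At most 760 each: 1662/760 = 2.19, giving 3 ramp runs. That means 2 intermediate landings.
Ramp run (horizontal) at 1:15: 1662 × 15 = 24930 mm.
Intermediate landings: 2 × 1800 = 3600 mm.
Total developed length = 24930 + 3600 = 28530 mm.
= 28.53 m.

28.53 m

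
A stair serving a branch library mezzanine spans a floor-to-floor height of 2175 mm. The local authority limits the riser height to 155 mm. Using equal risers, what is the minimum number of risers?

⌈2175/155⌉ = 15 risers.

15 risers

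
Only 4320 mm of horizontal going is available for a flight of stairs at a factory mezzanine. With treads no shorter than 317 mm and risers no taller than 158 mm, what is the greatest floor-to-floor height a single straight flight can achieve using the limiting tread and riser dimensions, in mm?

4320 / 317 = 13.63, so 13 treads fit.
Risers = treads + 1 = 14.
Maximum height = 14 × 158 = 2212 mm.

2212 mm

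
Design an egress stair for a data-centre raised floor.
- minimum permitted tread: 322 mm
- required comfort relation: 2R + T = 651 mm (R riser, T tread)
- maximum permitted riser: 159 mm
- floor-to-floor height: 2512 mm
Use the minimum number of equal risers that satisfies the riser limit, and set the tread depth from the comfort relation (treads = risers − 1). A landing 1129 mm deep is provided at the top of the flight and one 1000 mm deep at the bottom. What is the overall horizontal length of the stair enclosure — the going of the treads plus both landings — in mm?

2512 / 159 = 15.80, so 16 risers are needed.
Each riser is 2512/16 = 157 mm (≤ 159 mm).
Tread T = 651 − 2 × 157 = 337 mm (≥ 322 mm).
Going = (16 − 1) × 337 = 5055 mm.
Enclosure = 5055 + 1129 + 1000 = 7184 mm.

7184 mm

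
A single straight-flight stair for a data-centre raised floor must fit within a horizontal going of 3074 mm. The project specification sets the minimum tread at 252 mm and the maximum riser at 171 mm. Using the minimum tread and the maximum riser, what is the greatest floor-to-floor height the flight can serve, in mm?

Treads that fit: ⌊3074 / 252⌋ = 12.
Risers = treads + 1 = 13.
Maximum height = 13 × 171 = 2223 mm.

2223 mm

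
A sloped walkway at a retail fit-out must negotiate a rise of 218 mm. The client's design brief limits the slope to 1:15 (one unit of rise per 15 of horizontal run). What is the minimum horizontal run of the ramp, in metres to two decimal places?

3.27 m

Run = rise × 15 = 218 × 15 = 3270 mm.
3270 mm = 3.27 m.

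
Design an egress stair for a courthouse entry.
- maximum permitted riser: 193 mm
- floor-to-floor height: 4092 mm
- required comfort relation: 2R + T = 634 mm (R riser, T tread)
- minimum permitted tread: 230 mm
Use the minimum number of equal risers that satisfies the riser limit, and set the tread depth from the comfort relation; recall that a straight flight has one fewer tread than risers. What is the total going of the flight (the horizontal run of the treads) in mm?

5502 mm

At most 193 each: 4092/193 = 21.20, giving 22 risers.
Each riser is 4092/22 = 186 mm (≤ 193 mm).
Tread T = 634 − 2 × 186 = 262 mm (≥ 230 mm).
Going = (22 − 1) × 262 = 5502 mm.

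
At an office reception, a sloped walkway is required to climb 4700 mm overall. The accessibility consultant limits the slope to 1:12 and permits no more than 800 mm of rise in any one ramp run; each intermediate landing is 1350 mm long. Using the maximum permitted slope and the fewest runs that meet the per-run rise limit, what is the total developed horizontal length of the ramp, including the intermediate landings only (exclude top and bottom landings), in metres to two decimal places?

At most 800 each: 4700/800 = 5.88, giving 6 ramp runs. That means 5 intermediate landings.
Ramp run (horizontal) at 1:12: 4700 × 12 = 56400 mm.
5 intermediate landings contribute 5 × 1350 = 6750 mm.
Total developed length = 56400 + 6750 = 63150 mm.
= 63.15 m.

63.15 m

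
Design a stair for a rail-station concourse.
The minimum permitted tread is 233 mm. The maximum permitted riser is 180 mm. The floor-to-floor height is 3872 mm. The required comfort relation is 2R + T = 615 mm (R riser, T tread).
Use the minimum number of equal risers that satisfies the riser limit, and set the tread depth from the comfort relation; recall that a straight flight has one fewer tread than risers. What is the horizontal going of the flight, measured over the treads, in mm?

3872 / 180 = 21.511 → round up to 22 risers.
Each riser is 3872/22 = 176 mm (≤ 180 mm).
From 2R + T = 615: T = 615 − 352 = 263 mm.
Treads = 22 − 1 = 21; going = 21 × 263 = 5523 mm.

5523 mm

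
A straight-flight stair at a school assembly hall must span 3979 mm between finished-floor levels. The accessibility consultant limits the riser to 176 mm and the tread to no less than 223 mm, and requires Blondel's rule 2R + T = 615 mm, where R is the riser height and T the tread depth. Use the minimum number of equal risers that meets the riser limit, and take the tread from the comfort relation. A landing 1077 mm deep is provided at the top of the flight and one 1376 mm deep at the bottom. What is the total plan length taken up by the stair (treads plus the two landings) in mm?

At most 176 each: 3979/176 = 22.61, giving 23 risers.
Each riser is 3979/23 = 173 mm (≤ 176 mm).
Tread T = 615 − 2 × 173 = 269 mm (≥ 223 mm).
Going = (23 − 1) × 269 = 5918 mm.
Enclosure = 5918 + 1077 + 1376 = 8371 mm.

8371 mm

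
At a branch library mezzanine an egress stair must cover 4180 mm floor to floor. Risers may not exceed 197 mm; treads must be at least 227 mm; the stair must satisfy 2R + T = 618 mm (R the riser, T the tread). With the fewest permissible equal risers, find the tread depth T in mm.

238 mm

4180 / 197 = 21.22, so 22 risers are needed.
R = 4180 ÷ 22 = 190 mm.
Tread T = 618 − 2 × 190 = 238 mm (≥ 227 mm).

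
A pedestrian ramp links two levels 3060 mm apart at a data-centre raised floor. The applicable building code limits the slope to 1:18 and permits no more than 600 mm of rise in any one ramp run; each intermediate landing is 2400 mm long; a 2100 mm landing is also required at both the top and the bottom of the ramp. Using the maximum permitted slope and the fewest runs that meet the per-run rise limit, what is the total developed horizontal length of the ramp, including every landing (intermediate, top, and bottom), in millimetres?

71280 mm

3060 / 600 = 5.100 → round up to 6 ramp runs. That means 5 intermediate landings.
Horizontal run for 3060 mm of rise at 1:18 is 3060 × 18 = 55080 mm.
5 intermediate landings contribute 5 × 2400 = 12000 mm.
Top and bottom landings: 2 × 2100 = 4200 mm.
Total = 55080 + 12000 + 4200 = 71280 mm.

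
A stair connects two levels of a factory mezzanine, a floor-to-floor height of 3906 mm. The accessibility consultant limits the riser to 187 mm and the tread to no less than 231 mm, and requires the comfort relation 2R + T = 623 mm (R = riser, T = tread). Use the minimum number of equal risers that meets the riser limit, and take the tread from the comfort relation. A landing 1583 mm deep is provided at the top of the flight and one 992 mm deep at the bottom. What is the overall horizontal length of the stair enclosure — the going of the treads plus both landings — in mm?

7595 mm

3906 / 187 = 20.89, so 21 risers are needed.
Riser R = 3906 / 21 = 186 mm, within the 187 mm limit.
From 2R + T = 623: T = 623 − 372 = 251 mm.
Treads = 21 − 1 = 20; going = 20 × 251 = 5020 mm.
Add landings: 5020 + 1583 + 992 = 7595 mm.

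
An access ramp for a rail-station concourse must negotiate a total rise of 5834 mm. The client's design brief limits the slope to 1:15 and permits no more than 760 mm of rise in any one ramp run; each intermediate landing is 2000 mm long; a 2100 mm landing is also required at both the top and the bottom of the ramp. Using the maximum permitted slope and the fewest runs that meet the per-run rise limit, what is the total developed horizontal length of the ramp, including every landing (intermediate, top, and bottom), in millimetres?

105710 mm

⌈5834/760⌉ = 8 ramp runs. That means 7 intermediate landings.
Horizontal run for 5834 mm of rise at 1:15 is 5834 × 15 = 87510 mm.
Intermediate landings: 7 × 2000 = 14000 mm.
Top and bottom landings: 2 × 2100 = 4200 mm.
Total = 87510 + 14000 + 4200 = 105710 mm.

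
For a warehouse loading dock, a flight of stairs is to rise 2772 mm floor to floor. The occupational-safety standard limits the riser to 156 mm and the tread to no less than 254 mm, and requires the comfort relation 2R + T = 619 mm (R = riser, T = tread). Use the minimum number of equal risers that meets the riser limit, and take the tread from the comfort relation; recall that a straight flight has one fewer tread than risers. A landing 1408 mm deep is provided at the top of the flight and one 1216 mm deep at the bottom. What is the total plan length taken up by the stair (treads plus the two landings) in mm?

7911 mm

2772 / 156 = 17.77, so 18 risers are needed.
Riser R = 2772 / 18 = 154 mm, within the 156 mm limit.
Tread T = 619 − 2 × 154 = 311 mm (≥ 254 mm).
18 risers give 17 treads; going = 17 × 311 = 5287 mm.
Add landings: 5287 + 1408 + 1216 = 7911 mm.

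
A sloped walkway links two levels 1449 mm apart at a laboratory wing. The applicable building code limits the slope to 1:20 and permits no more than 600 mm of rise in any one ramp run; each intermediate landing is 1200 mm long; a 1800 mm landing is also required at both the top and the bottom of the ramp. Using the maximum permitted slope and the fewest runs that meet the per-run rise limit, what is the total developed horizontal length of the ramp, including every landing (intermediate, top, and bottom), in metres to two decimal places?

⌈1449/600⌉ = 3 ramp runs. That means 2 intermediate landings.
Horizontal run for 1449 mm of rise at 1:20 is 1449 × 20 = 28980 mm.
Intermediate landings: 2 × 1200 = 2400 mm.
Top and bottom landings: 2 × 1800 = 3600 mm.
Total = 28980 + 2400 + 3600 = 34980 mm.
= 34.98 m.

34.98 m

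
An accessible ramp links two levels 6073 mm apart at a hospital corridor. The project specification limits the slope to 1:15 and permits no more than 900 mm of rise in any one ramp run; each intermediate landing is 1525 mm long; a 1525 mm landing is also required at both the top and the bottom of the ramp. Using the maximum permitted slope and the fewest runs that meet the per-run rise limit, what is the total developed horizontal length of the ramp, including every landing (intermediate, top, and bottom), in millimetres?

⌈6073/900⌉ = 7 ramp runs. That means 6 intermediate landings.
Ramp run (horizontal) at 1:15: 6073 × 15 = 91095 mm.
6 intermediate landings contribute 6 × 1525 = 9150 mm.
Top and bottom landings: 2 × 1525 = 3050 mm.
Total = 91095 + 9150 + 3050 = 103295 mm.

103295 mm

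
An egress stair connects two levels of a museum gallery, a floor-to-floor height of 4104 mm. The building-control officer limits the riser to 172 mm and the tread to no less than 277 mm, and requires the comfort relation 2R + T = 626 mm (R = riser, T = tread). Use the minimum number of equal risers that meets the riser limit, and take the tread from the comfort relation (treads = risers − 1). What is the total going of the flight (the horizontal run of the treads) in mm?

4104 / 172 = 23.86, so 24 risers are needed.
Each riser is 4104/24 = 171 mm (≤ 172 mm).
From 2R + T = 626: T = 626 − 342 = 284 mm.
24 risers give 23 treads; going = 23 × 284 = 6532 mm.

6532 mm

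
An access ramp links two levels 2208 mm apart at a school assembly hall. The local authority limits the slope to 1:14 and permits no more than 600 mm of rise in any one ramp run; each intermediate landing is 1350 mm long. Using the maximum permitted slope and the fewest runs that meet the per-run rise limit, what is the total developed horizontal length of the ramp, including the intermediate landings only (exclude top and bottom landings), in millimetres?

⌈2208/600⌉ = 4 ramp runs. That means 3 intermediate landings.
Horizontal run for 2208 mm of rise at 1:14 is 2208 × 14 = 30912 mm.
3 intermediate landings contribute 3 × 1350 = 4050 mm.
Developed length = 30912 + 4050 = 34962 mm.

34962 mm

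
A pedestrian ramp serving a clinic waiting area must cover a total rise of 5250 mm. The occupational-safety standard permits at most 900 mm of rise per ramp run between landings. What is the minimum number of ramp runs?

At most 900 each: 5250/900 = 5.83, giving 6 ramp runs.

6 runs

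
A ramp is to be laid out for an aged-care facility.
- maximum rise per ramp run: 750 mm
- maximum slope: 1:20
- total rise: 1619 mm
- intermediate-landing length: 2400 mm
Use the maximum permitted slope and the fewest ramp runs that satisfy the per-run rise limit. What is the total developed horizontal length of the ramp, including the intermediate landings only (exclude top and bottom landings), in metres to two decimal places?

37.18 m

1619 / 750 = 2.159 → round up to 3 ramp runs. That means 2 intermediate landings.
Ramp run (horizontal) at 1:20: 1619 × 20 = 32380 mm.
2 intermediate landings contribute 2 × 2400 = 4800 mm.
Total developed length = 32380 + 4800 = 37180 mm.
= 37.18 m.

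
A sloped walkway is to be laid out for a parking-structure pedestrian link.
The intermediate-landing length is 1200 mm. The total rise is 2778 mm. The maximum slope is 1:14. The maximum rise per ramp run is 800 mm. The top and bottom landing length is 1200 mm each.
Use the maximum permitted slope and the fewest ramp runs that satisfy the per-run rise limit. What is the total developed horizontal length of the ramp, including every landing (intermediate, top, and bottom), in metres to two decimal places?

44.89 m

2778 / 800 = 3.473 → round up to 4 ramp runs. That means 3 intermediate landings.
Ramp run (horizontal) at 1:14: 2778 × 14 = 38892 mm.
Intermediate landings: 3 × 1200 = 3600 mm.
Top and bottom landings: 2 × 1200 = 2400 mm.
Total = 38892 + 3600 + 2400 = 44892 mm.
= 44.89 m.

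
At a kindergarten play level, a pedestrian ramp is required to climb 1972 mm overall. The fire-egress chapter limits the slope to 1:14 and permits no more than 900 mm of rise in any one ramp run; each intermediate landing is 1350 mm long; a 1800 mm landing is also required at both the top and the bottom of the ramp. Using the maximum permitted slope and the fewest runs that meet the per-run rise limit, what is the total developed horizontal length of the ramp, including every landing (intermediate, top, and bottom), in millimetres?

33908 mm

⌈1972/900⌉ = 3 ramp runs. That means 2 intermediate landings.
Ramp run (horizontal) at 1:14: 1972 × 14 = 27608 mm.
2 intermediate landings contribute 2 × 1350 = 2700 mm.
Top and bottom landings: 2 × 1800 = 3600 mm.
Total = 27608 + 2700 + 3600 = 33908 mm.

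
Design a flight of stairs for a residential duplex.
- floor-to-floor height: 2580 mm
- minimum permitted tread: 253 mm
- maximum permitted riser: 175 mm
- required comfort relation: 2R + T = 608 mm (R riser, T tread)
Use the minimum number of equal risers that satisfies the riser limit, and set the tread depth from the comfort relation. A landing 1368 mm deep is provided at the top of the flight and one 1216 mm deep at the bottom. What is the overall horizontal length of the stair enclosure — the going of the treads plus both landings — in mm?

2580 / 175 = 14.743 → round up to 15 risers.
Riser R = 2580 / 15 = 172 mm, within the 175 mm limit.
T = 608 − 2·172 = 264 mm, which satisfies the 253 mm minimum.
Going = (15 − 1) × 264 = 3696 mm.
Enclosure = 3696 + 1368 + 1216 = 6280 mm.

6280 mm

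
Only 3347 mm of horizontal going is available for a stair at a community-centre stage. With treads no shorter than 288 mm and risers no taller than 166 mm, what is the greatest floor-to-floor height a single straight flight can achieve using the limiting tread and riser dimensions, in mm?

1992 mm

3347 / 288 = 11.62, so 11 treads fit.
Risers = treads + 1 = 12.
Maximum height = 12 × 166 = 1992 mm.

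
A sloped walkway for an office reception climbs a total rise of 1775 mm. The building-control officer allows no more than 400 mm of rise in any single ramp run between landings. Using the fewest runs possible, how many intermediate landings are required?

1775 / 400 = 4.44, so 5 ramp runs are needed.
5 runs are separated by 4 intermediate landings.

4 intermediate landings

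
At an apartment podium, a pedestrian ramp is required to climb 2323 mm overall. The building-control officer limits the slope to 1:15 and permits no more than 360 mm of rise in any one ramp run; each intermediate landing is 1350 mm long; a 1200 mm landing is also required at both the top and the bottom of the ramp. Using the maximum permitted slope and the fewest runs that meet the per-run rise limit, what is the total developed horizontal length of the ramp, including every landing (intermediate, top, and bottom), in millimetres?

45345 mm

At most 360 each: 2323/360 = 6.45, giving 7 ramp runs. That means 6 intermediate landings.
Ramp run (horizontal) at 1:15: 2323 × 15 = 34845 mm.
Intermediate landings: 6 × 1350 = 8100 mm.
Top and bottom landings: 2 × 1200 = 2400 mm.
Total = 34845 + 8100 + 2400 = 45345 mm.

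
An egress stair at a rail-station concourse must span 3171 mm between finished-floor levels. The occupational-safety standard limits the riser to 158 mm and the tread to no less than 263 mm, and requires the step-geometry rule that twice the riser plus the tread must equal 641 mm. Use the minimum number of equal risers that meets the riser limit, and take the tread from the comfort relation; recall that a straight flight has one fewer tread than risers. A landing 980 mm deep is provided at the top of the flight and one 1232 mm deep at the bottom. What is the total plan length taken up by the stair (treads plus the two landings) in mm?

8992 mm

3171 / 158 = 20.070 → round up to 21 risers.
R = 3171 ÷ 21 = 151 mm.
Tread T = 641 − 2 × 151 = 339 mm (≥ 263 mm).
Going = (21 − 1) × 339 = 6780 mm.
Enclosure = 6780 + 980 + 1232 = 8992 mm.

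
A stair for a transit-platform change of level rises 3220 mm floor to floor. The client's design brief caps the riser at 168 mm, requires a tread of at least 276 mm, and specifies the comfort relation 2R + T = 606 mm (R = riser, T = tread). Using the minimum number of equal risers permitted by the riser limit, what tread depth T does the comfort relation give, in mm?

At most 168 each: 3220/168 = 19.17, giving 20 risers.
Each riser is 3220/20 = 161 mm (≤ 168 mm).
T = 606 − 2·161 = 284 mm, which satisfies the 276 mm minimum.

284 mm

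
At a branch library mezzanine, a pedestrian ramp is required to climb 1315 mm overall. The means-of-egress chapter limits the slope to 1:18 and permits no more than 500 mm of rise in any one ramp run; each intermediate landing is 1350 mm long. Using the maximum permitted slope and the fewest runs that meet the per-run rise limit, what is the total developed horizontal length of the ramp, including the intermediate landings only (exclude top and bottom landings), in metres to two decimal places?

26.37 m

1315 / 500 = 2.630 → round up to 3 ramp runs. That means 2 intermediate landings.
Horizontal run for 1315 mm of rise at 1:18 is 1315 × 18 = 23670 mm.
Intermediate landings: 2 × 1350 = 2700 mm.
Developed length = 23670 + 2700 = 26370 mm.
= 26.37 m.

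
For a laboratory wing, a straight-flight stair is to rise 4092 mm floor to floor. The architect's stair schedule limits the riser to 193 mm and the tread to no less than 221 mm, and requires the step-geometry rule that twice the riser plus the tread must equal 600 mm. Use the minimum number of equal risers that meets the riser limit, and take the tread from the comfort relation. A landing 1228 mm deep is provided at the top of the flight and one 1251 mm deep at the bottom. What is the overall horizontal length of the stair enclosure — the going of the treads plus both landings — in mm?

⌈4092/193⌉ = 22 risers.
R = 4092 ÷ 22 = 186 mm.
T = 600 − 2·186 = 228 mm, which satisfies the 221 mm minimum.
Treads = 22 − 1 = 21; going = 21 × 228 = 4788 mm.
Enclosure = 4788 + 1228 + 1251 = 7267 mm.

7267 mm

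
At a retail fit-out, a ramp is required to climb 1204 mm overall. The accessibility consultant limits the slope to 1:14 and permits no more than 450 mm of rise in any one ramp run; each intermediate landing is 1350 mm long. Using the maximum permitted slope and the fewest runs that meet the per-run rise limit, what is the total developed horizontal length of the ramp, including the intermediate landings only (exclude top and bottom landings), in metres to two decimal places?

19.56 m

At most 450 each: 1204/450 = 2.68, giving 3 ramp runs. That means 2 intermediate landings.
Ramp run (horizontal) at 1:14: 1204 × 14 = 16856 mm.
Intermediate landings: 2 × 1350 = 2700 mm.
Developed length = 16856 + 2700 = 19556 mm.
= 19.56 m.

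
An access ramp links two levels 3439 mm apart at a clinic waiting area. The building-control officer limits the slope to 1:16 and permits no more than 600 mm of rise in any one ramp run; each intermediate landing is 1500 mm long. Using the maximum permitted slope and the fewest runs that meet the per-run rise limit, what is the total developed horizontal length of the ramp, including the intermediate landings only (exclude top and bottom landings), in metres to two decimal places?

62.52 m

3439 / 600 = 5.73, so 6 ramp runs are needed. That means 5 intermediate landings.
Ramp run (horizontal) at 1:16: 3439 × 16 = 55024 mm.
5 intermediate landings contribute 5 × 1500 = 7500 mm.
Total developed length = 55024 + 7500 = 62524 mm.
= 62.52 m.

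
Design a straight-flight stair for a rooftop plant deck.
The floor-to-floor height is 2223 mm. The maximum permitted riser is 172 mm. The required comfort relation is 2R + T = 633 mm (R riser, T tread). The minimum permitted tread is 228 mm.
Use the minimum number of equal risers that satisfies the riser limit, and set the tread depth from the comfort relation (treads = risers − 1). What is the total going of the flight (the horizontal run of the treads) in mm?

3492 mm

2223 / 172 = 12.924 → round up to 13 risers.
Each riser is 2223/13 = 171 mm (≤ 172 mm).
T = 633 − 2·171 = 291 mm, which satisfies the 228 mm minimum.
13 risers give 12 treads; going = 12 × 291 = 3492 mm.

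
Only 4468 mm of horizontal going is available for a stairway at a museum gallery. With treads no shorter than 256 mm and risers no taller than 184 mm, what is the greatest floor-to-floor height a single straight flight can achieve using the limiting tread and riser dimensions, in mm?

3312 mm

4468 / 256 = 17.45, so 17 treads fit.
Risers = treads + 1 = 18.
Maximum height = 18 × 184 = 3312 mm.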